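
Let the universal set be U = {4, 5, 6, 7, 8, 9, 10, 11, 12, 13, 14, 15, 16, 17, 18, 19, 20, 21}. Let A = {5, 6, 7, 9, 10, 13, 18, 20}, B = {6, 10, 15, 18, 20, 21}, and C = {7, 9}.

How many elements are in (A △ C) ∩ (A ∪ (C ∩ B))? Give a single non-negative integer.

6

A △ C = {5, 6, 10, 13, 18, 20}
C ∩ B = {}
A ∪ (C ∩ B) = {5, 6, 7, 9, 10, 13, 18, 20}
(A △ C) ∩ (A ∪ (C ∩ B)) = {5, 6, 10, 13, 18, 20}
|(A △ C) ∩ (A ∪ (C ∩ B))| = 6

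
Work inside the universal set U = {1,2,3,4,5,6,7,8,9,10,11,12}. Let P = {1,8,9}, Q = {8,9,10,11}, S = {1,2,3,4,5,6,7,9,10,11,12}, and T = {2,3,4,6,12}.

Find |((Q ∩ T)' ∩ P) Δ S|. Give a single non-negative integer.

Q ∩ T = {}
(Q ∩ T)' = {1,2,3,4,5,6,7,8,9,10,11,12}
(Q ∩ T)' ∩ P = {1,8,9}
((Q ∩ T)' ∩ P) Δ S = {2,3,4,5,6,7,8,10,11,12}
|((Q ∩ T)' ∩ P) Δ S| = 10

10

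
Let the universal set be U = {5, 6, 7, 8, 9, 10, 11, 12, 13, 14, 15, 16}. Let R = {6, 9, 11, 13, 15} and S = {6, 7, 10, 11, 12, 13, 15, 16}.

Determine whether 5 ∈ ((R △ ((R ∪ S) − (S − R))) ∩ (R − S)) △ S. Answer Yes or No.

No

5 ∉ R and 5 ∉ S, so 5 ∉ R ∪ S
5 ∉ S and 5 ∉ R, so 5 ∉ S − R
5 ∉ (R ∪ S) and 5 ∉ (S − R), so 5 ∉ (R ∪ S) − (S − R)
5 ∉ R and 5 ∉ ((R ∪ S) − (S − R)), so 5 ∉ R △ ((R ∪ S) − (S − R))
5 ∉ R and 5 ∉ S, so 5 ∉ R − S
5 ∉ (R △ ((R ∪ S) − (S − R))) and 5 ∉ (R − S), so 5 ∉ (R △ ((R ∪ S) − (S − R))) ∩ (R − S)
5 ∉ ((R △ ((R ∪ S) − (S − R))) ∩ (R − S)) and 5 ∉ S, so 5 ∉ ((R △ ((R ∪ S) − (S − R))) ∩ (R − S)) △ S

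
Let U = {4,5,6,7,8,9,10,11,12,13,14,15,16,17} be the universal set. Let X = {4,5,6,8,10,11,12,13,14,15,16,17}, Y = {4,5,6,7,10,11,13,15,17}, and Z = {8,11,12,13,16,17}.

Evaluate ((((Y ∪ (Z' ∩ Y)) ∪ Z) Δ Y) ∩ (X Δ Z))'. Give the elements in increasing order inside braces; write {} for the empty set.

{4,5,6,7,8,9,10,11,12,13,14,15,16,17}

Z' = {4,5,6,7,9,10,14,15}
Z' ∩ Y = {4,5,6,7,10,15}
Y ∪ (Z' ∩ Y) = {4,5,6,7,10,11,13,15,17}
(Y ∪ (Z' ∩ Y)) ∪ Z = {4,5,6,7,8,10,11,12,13,15,16,17}
((Y ∪ (Z' ∩ Y)) ∪ Z) Δ Y = {8,12,16}
X Δ Z = {4,5,6,10,14,15}
(((Y ∪ (Z' ∩ Y)) ∪ Z) Δ Y) ∩ (X Δ Z) = {}
((((Y ∪ (Z' ∩ Y)) ∪ Z) Δ Y) ∩ (X Δ Z))' = {4,5,6,7,8,9,10,11,12,13,14,15,16,17}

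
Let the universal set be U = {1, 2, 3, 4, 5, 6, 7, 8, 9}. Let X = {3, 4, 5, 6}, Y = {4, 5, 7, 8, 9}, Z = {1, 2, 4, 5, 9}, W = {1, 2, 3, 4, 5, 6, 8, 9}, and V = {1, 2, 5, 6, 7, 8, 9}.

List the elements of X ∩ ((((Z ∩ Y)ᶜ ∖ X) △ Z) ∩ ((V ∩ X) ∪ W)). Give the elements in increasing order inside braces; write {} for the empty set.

Z ∩ Y = {4, 5, 9}
(Z ∩ Y)ᶜ = {1, 2, 3, 6, 7, 8}
(Z ∩ Y)ᶜ ∖ X = {1, 2, 7, 8}
((Z ∩ Y)ᶜ ∖ X) △ Z = {4, 5, 7, 8, 9}
V ∩ X = {5, 6}
(V ∩ X) ∪ W = {1, 2, 3, 4, 5, 6, 8, 9}
(((Z ∩ Y)ᶜ ∖ X) △ Z) ∩ ((V ∩ X) ∪ W) = {4, 5, 8, 9}
X ∩ ((((Z ∩ Y)ᶜ ∖ X) △ Z) ∩ ((V ∩ X) ∪ W)) = {4, 5}

{4, 5}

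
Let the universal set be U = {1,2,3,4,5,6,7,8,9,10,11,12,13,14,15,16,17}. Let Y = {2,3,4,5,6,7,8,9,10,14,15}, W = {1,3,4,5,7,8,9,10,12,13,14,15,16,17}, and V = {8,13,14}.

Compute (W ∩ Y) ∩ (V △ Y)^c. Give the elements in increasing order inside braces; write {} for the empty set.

W ∩ Y = {3,4,5,7,8,9,10,14,15}
V △ Y = {2,3,4,5,6,7,9,10,13,15}
(V △ Y)^c = {1,8,11,12,14,16,17}
(W ∩ Y) ∩ (V △ Y)^c = {8,14}

{8,14}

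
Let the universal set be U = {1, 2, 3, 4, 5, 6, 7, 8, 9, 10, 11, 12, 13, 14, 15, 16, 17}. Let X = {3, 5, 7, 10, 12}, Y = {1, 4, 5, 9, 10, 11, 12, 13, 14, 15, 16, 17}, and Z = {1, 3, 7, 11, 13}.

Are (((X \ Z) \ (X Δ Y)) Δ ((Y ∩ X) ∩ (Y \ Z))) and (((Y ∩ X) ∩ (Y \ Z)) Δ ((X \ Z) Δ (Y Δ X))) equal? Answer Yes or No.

X \ Z = {5, 10, 12}
X Δ Y = {1, 3, 4, 7, 9, 11, 13, 14, 15, 16, 17}
(X \ Z) \ (X Δ Y) = {5, 10, 12}
Y ∩ X = {5, 10, 12}
Y \ Z = {4, 5, 9, 10, 12, 14, 15, 16, 17}
(Y ∩ X) ∩ (Y \ Z) = {5, 10, 12}
((X \ Z) \ (X Δ Y)) Δ ((Y ∩ X) ∩ (Y \ Z)) = {}
Y Δ X = {1, 3, 4, 7, 9, 11, 13, 14, 15, 16, 17}
(X \ Z) Δ (Y Δ X) = {1, 3, 4, 5, 7, 9, 10, 11, 12, 13, 14, 15, 16, 17}
((Y ∩ X) ∩ (Y \ Z)) Δ ((X \ Z) Δ (Y Δ X)) = {1, 3, 4, 7, 9, 11, 13, 14, 15, 16, 17}
1 ∈ ((Y ∩ X) ∩ (Y \ Z)) Δ ((X \ Z) Δ (Y Δ X)) but 1 ∉ ((X \ Z) \ (X Δ Y)) Δ ((Y ∩ X) ∩ (Y \ Z)), so they differ.

No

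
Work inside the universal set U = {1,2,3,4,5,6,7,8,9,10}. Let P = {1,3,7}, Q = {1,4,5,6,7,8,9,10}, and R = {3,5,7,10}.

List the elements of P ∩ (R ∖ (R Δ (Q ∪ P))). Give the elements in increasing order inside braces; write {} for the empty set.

{3,7}

Q ∪ P = {1,3,4,5,6,7,8,9,10}
R Δ (Q ∪ P) = {1,4,6,8,9}
R ∖ (R Δ (Q ∪ P)) = {3,5,7,10}
P ∩ (R ∖ (R Δ (Q ∪ P))) = {3,7}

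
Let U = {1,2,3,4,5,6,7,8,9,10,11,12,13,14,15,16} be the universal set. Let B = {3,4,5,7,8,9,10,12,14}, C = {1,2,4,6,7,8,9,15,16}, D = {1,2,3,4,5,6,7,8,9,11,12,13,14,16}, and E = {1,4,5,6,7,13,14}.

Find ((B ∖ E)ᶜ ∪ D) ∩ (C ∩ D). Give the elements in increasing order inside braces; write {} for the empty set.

B ∖ E = {3,8,9,10,12}
(B ∖ E)ᶜ = {1,2,4,5,6,7,11,13,14,15,16}
(B ∖ E)ᶜ ∪ D = {1,2,3,4,5,6,7,8,9,11,12,13,14,15,16}
C ∩ D = {1,2,4,6,7,8,9,16}
((B ∖ E)ᶜ ∪ D) ∩ (C ∩ D) = {1,2,4,6,7,8,9,16}

{1,2,4,6,7,8,9,16}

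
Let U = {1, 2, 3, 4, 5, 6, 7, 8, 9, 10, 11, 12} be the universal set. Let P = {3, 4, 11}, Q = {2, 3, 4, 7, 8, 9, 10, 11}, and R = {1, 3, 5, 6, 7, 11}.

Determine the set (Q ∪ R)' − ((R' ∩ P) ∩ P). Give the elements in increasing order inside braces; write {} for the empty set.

{12}

Q ∪ R = {1, 2, 3, 4, 5, 6, 7, 8, 9, 10, 11}
(Q ∪ R)' = {12}
R' = {2, 4, 8, 9, 10, 12}
R' ∩ P = {4}
(R' ∩ P) ∩ P = {4}
(Q ∪ R)' − ((R' ∩ P) ∩ P) = {12}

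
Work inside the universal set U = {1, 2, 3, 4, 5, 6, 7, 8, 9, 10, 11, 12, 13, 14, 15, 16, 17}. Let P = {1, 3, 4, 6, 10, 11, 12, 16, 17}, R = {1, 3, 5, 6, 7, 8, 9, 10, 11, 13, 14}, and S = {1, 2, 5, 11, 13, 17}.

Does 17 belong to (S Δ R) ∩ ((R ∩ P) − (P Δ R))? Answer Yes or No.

17 ∈ S and 17 ∉ R, so 17 ∈ S Δ R
17 ∉ R and 17 ∈ P, so 17 ∉ R ∩ P
17 ∈ P and 17 ∉ R, so 17 ∈ P Δ R
17 ∉ (R ∩ P) and 17 ∈ (P Δ R), so 17 ∉ (R ∩ P) − (P Δ R)
17 ∈ (S Δ R) and 17 ∉ ((R ∩ P) − (P Δ R)), so 17 ∉ (S Δ R) ∩ ((R ∩ P) − (P Δ R))

No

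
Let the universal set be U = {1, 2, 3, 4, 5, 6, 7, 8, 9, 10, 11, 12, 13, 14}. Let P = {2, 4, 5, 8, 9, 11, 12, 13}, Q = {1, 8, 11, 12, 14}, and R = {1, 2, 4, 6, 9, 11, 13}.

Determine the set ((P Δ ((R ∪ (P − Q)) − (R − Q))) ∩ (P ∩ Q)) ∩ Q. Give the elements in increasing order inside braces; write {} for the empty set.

P − Q = {2, 4, 5, 9, 13}
R ∪ (P − Q) = {1, 2, 4, 5, 6, 9, 11, 13}
R − Q = {2, 4, 6, 9, 13}
(R ∪ (P − Q)) − (R − Q) = {1, 5, 11}
P Δ ((R ∪ (P − Q)) − (R − Q)) = {1, 2, 4, 8, 9, 12, 13}
P ∩ Q = {8, 11, 12}
(P Δ ((R ∪ (P − Q)) − (R − Q))) ∩ (P ∩ Q) = {8, 12}
((P Δ ((R ∪ (P − Q)) − (R − Q))) ∩ (P ∩ Q)) ∩ Q = {8, 12}

{8, 12}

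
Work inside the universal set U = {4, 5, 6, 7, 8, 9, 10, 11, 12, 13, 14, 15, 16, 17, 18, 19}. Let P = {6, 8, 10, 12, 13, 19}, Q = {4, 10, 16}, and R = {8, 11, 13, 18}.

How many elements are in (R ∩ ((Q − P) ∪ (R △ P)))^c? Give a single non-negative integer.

14

Q − P = {4, 16}
R △ P = {6, 10, 11, 12, 18, 19}
(Q − P) ∪ (R △ P) = {4, 6, 10, 11, 12, 16, 18, 19}
R ∩ ((Q − P) ∪ (R △ P)) = {11, 18}
(R ∩ ((Q − P) ∪ (R △ P)))^c = {4, 5, 6, 7, 8, 9, 10, 12, 13, 14, 15, 16, 17, 19}
|(R ∩ ((Q − P) ∪ (R △ P)))^c| = 14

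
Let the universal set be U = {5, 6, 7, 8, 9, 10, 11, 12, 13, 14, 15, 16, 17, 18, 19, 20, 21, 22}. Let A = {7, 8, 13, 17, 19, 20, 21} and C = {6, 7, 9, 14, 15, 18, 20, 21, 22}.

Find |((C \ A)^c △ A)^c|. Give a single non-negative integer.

13

C \ A = {6, 9, 14, 15, 18, 22}
(C \ A)^c = {5, 7, 8, 10, 11, 12, 13, 16, 17, 19, 20, 21}
(C \ A)^c △ A = {5, 10, 11, 12, 16}
((C \ A)^c △ A)^c = {6, 7, 8, 9, 13, 14, 15, 17, 18, 19, 20, 21, 22}
|((C \ A)^c △ A)^c| = 13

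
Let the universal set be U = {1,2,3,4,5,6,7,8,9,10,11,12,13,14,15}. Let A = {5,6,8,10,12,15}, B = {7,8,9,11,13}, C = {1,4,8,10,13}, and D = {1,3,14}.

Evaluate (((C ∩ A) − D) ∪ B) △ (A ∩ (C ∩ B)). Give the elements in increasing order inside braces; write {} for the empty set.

{7,9,10,11,13}

C ∩ A = {8,10}
(C ∩ A) − D = {8,10}
((C ∩ A) − D) ∪ B = {7,8,9,10,11,13}
C ∩ B = {8,13}
A ∩ (C ∩ B) = {8}
(((C ∩ A) − D) ∪ B) △ (A ∩ (C ∩ B)) = {7,9,10,11,13}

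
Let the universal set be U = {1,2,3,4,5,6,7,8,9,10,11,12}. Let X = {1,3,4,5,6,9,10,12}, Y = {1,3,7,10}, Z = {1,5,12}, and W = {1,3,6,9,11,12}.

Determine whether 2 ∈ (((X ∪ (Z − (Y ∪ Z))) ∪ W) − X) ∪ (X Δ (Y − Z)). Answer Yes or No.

2 ∉ Y and 2 ∉ Z, so 2 ∉ Y ∪ Z
2 ∉ Z and 2 ∉ (Y ∪ Z), so 2 ∉ Z − (Y ∪ Z)
2 ∉ X and 2 ∉ (Z − (Y ∪ Z)), so 2 ∉ X ∪ (Z − (Y ∪ Z))
2 ∉ (X ∪ (Z − (Y ∪ Z))) and 2 ∉ W, so 2 ∉ (X ∪ (Z − (Y ∪ Z))) ∪ W
2 ∉ ((X ∪ (Z − (Y ∪ Z))) ∪ W) and 2 ∉ X, so 2 ∉ ((X ∪ (Z − (Y ∪ Z))) ∪ W) − X
2 ∉ Y and 2 ∉ Z, so 2 ∉ Y − Z
2 ∉ X and 2 ∉ (Y − Z), so 2 ∉ X Δ (Y − Z)
2 ∉ (((X ∪ (Z − (Y ∪ Z))) ∪ W) − X) and 2 ∉ (X Δ (Y − Z)), so 2 ∉ (((X ∪ (Z − (Y ∪ Z))) ∪ W) − X) ∪ (X Δ (Y − Z))

No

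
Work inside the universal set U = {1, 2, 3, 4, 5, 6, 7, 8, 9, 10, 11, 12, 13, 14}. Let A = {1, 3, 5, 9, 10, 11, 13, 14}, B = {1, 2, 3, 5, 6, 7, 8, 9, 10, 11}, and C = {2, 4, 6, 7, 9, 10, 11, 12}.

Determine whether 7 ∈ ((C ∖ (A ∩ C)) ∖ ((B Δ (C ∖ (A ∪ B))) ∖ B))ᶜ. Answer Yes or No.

No

7 ∉ A and 7 ∈ C, so 7 ∉ A ∩ C
7 ∈ C and 7 ∉ (A ∩ C), so 7 ∈ C ∖ (A ∩ C)
7 ∉ A and 7 ∈ B, so 7 ∈ A ∪ B
7 ∈ C and 7 ∈ (A ∪ B), so 7 ∉ C ∖ (A ∪ B)
7 ∈ B and 7 ∉ (C ∖ (A ∪ B)), so 7 ∈ B Δ (C ∖ (A ∪ B))
7 ∈ (B Δ (C ∖ (A ∪ B))) and 7 ∈ B, so 7 ∉ (B Δ (C ∖ (A ∪ B))) ∖ B
7 ∈ (C ∖ (A ∩ C)) and 7 ∉ ((B Δ (C ∖ (A ∪ B))) ∖ B), so 7 ∈ (C ∖ (A ∩ C)) ∖ ((B Δ (C ∖ (A ∪ B))) ∖ B)
7 ∉ ((C ∖ (A ∩ C)) ∖ ((B Δ (C ∖ (A ∪ B))) ∖ B))ᶜ since 7 ∈ ((C ∖ (A ∩ C)) ∖ ((B Δ (C ∖ (A ∪ B))) ∖ B))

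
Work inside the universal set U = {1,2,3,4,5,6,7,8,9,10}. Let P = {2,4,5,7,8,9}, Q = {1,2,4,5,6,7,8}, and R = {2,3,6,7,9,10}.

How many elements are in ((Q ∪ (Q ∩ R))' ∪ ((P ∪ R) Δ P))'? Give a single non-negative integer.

Q ∩ R = {2,6,7}
Q ∪ (Q ∩ R) = {1,2,4,5,6,7,8}
(Q ∪ (Q ∩ R))' = {3,9,10}
P ∪ R = {2,3,4,5,6,7,8,9,10}
(P ∪ R) Δ P = {3,6,10}
(Q ∪ (Q ∩ R))' ∪ ((P ∪ R) Δ P) = {3,6,9,10}
((Q ∪ (Q ∩ R))' ∪ ((P ∪ R) Δ P))' = {1,2,4,5,7,8}
|((Q ∪ (Q ∩ R))' ∪ ((P ∪ R) Δ P))'| = 6

6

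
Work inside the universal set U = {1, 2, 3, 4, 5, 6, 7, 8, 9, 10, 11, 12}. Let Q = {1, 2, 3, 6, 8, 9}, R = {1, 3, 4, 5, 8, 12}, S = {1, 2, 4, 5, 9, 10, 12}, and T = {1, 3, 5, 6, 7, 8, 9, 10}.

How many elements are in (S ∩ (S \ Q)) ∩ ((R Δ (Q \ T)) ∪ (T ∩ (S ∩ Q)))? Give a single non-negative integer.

3

S \ Q = {4, 5, 10, 12}
S ∩ (S \ Q) = {4, 5, 10, 12}
Q \ T = {2}
R Δ (Q \ T) = {1, 2, 3, 4, 5, 8, 12}
S ∩ Q = {1, 2, 9}
T ∩ (S ∩ Q) = {1, 9}
(R Δ (Q \ T)) ∪ (T ∩ (S ∩ Q)) = {1, 2, 3, 4, 5, 8, 9, 12}
(S ∩ (S \ Q)) ∩ ((R Δ (Q \ T)) ∪ (T ∩ (S ∩ Q))) = {4, 5, 12}
|(S ∩ (S \ Q)) ∩ ((R Δ (Q \ T)) ∪ (T ∩ (S ∩ Q)))| = 3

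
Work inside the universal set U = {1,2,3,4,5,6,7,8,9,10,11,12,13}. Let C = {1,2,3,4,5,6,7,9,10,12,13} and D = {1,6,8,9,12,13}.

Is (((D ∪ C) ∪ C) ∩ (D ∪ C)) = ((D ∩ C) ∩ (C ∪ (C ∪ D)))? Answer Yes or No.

D ∪ C = {1,2,3,4,5,6,7,8,9,10,12,13}
(D ∪ C) ∪ C = {1,2,3,4,5,6,7,8,9,10,12,13}
((D ∪ C) ∪ C) ∩ (D ∪ C) = {1,2,3,4,5,6,7,8,9,10,12,13}
D ∩ C = {1,6,9,12,13}
C ∪ D = {1,2,3,4,5,6,7,8,9,10,12,13}
C ∪ (C ∪ D) = {1,2,3,4,5,6,7,8,9,10,12,13}
(D ∩ C) ∩ (C ∪ (C ∪ D)) = {1,6,9,12,13}
2 ∈ ((D ∪ C) ∪ C) ∩ (D ∪ C) but 2 ∉ (D ∩ C) ∩ (C ∪ (C ∪ D)), so they differ.

No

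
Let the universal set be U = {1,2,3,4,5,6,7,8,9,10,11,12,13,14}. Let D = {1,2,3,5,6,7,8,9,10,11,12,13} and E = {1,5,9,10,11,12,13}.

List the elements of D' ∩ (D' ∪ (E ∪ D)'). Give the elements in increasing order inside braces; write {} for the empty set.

{4,14}

D' = {4,14}
E ∪ D = {1,2,3,5,6,7,8,9,10,11,12,13}
(E ∪ D)' = {4,14}
D' ∪ (E ∪ D)' = {4,14}
D' ∩ (D' ∪ (E ∪ D)') = {4,14}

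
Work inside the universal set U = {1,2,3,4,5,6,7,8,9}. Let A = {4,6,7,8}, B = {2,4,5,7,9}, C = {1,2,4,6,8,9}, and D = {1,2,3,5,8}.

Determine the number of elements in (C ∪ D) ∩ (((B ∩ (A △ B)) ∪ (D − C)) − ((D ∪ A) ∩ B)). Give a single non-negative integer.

2

C ∪ D = {1,2,3,4,5,6,8,9}
A △ B = {2,5,6,8,9}
B ∩ (A △ B) = {2,5,9}
D − C = {3,5}
(B ∩ (A △ B)) ∪ (D − C) = {2,3,5,9}
D ∪ A = {1,2,3,4,5,6,7,8}
(D ∪ A) ∩ B = {2,4,5,7}
((B ∩ (A △ B)) ∪ (D − C)) − ((D ∪ A) ∩ B) = {3,9}
(C ∪ D) ∩ (((B ∩ (A △ B)) ∪ (D − C)) − ((D ∪ A) ∩ B)) = {3,9}
|(C ∪ D) ∩ (((B ∩ (A △ B)) ∪ (D − C)) − ((D ∪ A) ∩ B))| = 2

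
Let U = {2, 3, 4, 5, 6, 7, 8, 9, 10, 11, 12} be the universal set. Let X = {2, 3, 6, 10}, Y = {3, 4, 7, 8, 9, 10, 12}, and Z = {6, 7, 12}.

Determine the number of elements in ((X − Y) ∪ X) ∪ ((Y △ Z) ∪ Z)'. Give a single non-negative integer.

6

X − Y = {2, 6}
(X − Y) ∪ X = {2, 3, 6, 10}
Y △ Z = {3, 4, 6, 8, 9, 10}
(Y △ Z) ∪ Z = {3, 4, 6, 7, 8, 9, 10, 12}
((Y △ Z) ∪ Z)' = {2, 5, 11}
((X − Y) ∪ X) ∪ ((Y △ Z) ∪ Z)' = {2, 3, 5, 6, 10, 11}
|((X − Y) ∪ X) ∪ ((Y △ Z) ∪ Z)'| = 6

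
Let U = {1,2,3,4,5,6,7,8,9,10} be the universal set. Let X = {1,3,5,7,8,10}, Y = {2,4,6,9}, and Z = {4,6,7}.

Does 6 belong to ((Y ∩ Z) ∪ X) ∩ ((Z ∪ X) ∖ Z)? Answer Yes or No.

6 ∈ Y and 6 ∈ Z, so 6 ∈ Y ∩ Z
6 ∈ (Y ∩ Z) and 6 ∉ X, so 6 ∈ (Y ∩ Z) ∪ X
6 ∈ Z and 6 ∉ X, so 6 ∈ Z ∪ X
6 ∈ (Z ∪ X) and 6 ∈ Z, so 6 ∉ (Z ∪ X) ∖ Z
6 ∈ ((Y ∩ Z) ∪ X) and 6 ∉ ((Z ∪ X) ∖ Z), so 6 ∉ ((Y ∩ Z) ∪ X) ∩ ((Z ∪ X) ∖ Z)

No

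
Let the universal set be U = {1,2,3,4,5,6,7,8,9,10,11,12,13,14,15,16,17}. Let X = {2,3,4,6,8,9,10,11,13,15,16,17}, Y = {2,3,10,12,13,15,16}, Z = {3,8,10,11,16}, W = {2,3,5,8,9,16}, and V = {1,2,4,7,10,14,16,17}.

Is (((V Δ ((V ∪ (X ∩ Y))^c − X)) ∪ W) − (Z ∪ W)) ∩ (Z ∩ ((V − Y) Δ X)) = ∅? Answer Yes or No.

Yes

X ∩ Y = {2,3,10,13,15,16}
V ∪ (X ∩ Y) = {1,2,3,4,7,10,13,14,15,16,17}
(V ∪ (X ∩ Y))^c = {5,6,8,9,11,12}
(V ∪ (X ∩ Y))^c − X = {5,12}
V Δ ((V ∪ (X ∩ Y))^c − X) = {1,2,4,5,7,10,12,14,16,17}
(V Δ ((V ∪ (X ∩ Y))^c − X)) ∪ W = {1,2,3,4,5,7,8,9,10,12,14,16,17}
Z ∪ W = {2,3,5,8,9,10,11,16}
((V Δ ((V ∪ (X ∩ Y))^c − X)) ∪ W) − (Z ∪ W) = {1,4,7,12,14,17}
V − Y = {1,4,7,14,17}
(V − Y) Δ X = {1,2,3,6,7,8,9,10,11,13,14,15,16}
Z ∩ ((V − Y) Δ X) = {3,8,10,11,16}
{1,4,7,12,14,17} and {3,8,10,11,16} share no elements.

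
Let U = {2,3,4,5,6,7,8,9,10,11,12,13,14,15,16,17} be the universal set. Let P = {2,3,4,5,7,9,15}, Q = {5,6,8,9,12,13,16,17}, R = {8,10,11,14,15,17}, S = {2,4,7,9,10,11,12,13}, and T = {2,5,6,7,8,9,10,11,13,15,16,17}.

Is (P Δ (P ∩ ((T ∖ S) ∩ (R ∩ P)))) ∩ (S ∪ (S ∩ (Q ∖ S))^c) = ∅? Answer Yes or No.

T ∖ S = {5,6,8,15,16,17}
R ∩ P = {15}
(T ∖ S) ∩ (R ∩ P) = {15}
P ∩ ((T ∖ S) ∩ (R ∩ P)) = {15}
P Δ (P ∩ ((T ∖ S) ∩ (R ∩ P))) = {2,3,4,5,7,9}
Q ∖ S = {5,6,8,16,17}
S ∩ (Q ∖ S) = {}
(S ∩ (Q ∖ S))^c = {2,3,4,5,6,7,8,9,10,11,12,13,14,15,16,17}
S ∪ (S ∩ (Q ∖ S))^c = {2,3,4,5,6,7,8,9,10,11,12,13,14,15,16,17}
2 lies in both, so they are not disjoint.

No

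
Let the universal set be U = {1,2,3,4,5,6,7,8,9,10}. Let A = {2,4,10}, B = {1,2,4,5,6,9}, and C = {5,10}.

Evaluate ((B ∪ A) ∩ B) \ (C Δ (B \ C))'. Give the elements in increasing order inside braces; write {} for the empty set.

B ∪ A = {1,2,4,5,6,9,10}
(B ∪ A) ∩ B = {1,2,4,5,6,9}
B \ C = {1,2,4,6,9}
C Δ (B \ C) = {1,2,4,5,6,9,10}
(C Δ (B \ C))' = {3,7,8}
((B ∪ A) ∩ B) \ (C Δ (B \ C))' = {1,2,4,5,6,9}

{1,2,4,5,6,9}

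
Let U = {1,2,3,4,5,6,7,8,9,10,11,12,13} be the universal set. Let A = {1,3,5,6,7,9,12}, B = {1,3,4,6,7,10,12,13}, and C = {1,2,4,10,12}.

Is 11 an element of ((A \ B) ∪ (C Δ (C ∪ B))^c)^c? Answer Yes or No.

11 ∉ A and 11 ∉ B, so 11 ∉ A \ B
11 ∉ C and 11 ∉ B, so 11 ∉ C ∪ B
11 ∉ C and 11 ∉ (C ∪ B), so 11 ∉ C Δ (C ∪ B)
11 ∈ (C Δ (C ∪ B))^c since 11 ∉ (C Δ (C ∪ B))
11 ∉ (A \ B) and 11 ∈ (C Δ (C ∪ B))^c, so 11 ∈ (A \ B) ∪ (C Δ (C ∪ B))^c
11 ∉ ((A \ B) ∪ (C Δ (C ∪ B))^c)^c since 11 ∈ ((A \ B) ∪ (C Δ (C ∪ B))^c)

No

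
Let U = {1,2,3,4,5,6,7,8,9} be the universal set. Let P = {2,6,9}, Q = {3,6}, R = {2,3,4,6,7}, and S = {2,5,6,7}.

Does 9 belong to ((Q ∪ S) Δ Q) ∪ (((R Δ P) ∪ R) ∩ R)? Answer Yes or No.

No

9 ∉ Q and 9 ∉ S, so 9 ∉ Q ∪ S
9 ∉ (Q ∪ S) and 9 ∉ Q, so 9 ∉ (Q ∪ S) Δ Q
9 ∉ R and 9 ∈ P, so 9 ∈ R Δ P
9 ∈ (R Δ P) and 9 ∉ R, so 9 ∈ (R Δ P) ∪ R
9 ∈ ((R Δ P) ∪ R) and 9 ∉ R, so 9 ∉ ((R Δ P) ∪ R) ∩ R
9 ∉ ((Q ∪ S) Δ Q) and 9 ∉ (((R Δ P) ∪ R) ∩ R), so 9 ∉ ((Q ∪ S) Δ Q) ∪ (((R Δ P) ∪ R) ∩ R)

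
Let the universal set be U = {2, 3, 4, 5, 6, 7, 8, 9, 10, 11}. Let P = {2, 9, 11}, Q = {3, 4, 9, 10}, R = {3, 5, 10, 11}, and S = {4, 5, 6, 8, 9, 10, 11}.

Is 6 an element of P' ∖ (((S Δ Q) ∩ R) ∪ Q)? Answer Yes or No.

Yes

6 ∉ P, so 6 ∈ P'
6 ∈ S and 6 ∉ Q, so 6 ∈ S Δ Q
6 ∈ (S Δ Q) and 6 ∉ R, so 6 ∉ (S Δ Q) ∩ R
6 ∉ ((S Δ Q) ∩ R) and 6 ∉ Q, so 6 ∉ ((S Δ Q) ∩ R) ∪ Q
6 ∈ P' and 6 ∉ (((S Δ Q) ∩ R) ∪ Q), so 6 ∈ P' ∖ (((S Δ Q) ∩ R) ∪ Q)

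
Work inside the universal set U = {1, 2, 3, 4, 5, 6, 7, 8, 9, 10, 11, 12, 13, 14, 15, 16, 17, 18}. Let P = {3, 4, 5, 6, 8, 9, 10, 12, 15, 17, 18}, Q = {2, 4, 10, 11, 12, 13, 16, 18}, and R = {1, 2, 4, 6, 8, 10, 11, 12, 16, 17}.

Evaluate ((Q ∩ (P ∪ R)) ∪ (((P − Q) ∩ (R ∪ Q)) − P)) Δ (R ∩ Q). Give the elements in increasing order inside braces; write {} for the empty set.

P ∪ R = {1, 2, 3, 4, 5, 6, 8, 9, 10, 11, 12, 15, 16, 17, 18}
Q ∩ (P ∪ R) = {2, 4, 10, 11, 12, 16, 18}
P − Q = {3, 5, 6, 8, 9, 15, 17}
R ∪ Q = {1, 2, 4, 6, 8, 10, 11, 12, 13, 16, 17, 18}
(P − Q) ∩ (R ∪ Q) = {6, 8, 17}
((P − Q) ∩ (R ∪ Q)) − P = {}
(Q ∩ (P ∪ R)) ∪ (((P − Q) ∩ (R ∪ Q)) − P) = {2, 4, 10, 11, 12, 16, 18}
R ∩ Q = {2, 4, 10, 11, 12, 16}
((Q ∩ (P ∪ R)) ∪ (((P − Q) ∩ (R ∪ Q)) − P)) Δ (R ∩ Q) = {18}

{18}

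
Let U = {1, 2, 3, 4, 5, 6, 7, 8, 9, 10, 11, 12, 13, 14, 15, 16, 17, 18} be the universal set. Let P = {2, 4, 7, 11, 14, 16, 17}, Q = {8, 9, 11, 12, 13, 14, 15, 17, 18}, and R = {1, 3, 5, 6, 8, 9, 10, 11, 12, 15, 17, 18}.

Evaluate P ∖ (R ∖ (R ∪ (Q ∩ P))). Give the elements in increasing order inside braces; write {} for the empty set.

{2, 4, 7, 11, 14, 16, 17}

Q ∩ P = {11, 14, 17}
R ∪ (Q ∩ P) = {1, 3, 5, 6, 8, 9, 10, 11, 12, 14, 15, 17, 18}
R ∖ (R ∪ (Q ∩ P)) = {}
P ∖ (R ∖ (R ∪ (Q ∩ P))) = {2, 4, 7, 11, 14, 16, 17}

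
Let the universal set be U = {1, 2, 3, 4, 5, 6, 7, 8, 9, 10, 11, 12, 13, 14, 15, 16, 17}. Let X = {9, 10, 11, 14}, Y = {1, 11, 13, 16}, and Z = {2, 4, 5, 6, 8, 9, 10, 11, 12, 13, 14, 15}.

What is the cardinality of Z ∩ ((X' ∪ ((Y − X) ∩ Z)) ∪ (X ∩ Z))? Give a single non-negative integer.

X' = {1, 2, 3, 4, 5, 6, 7, 8, 12, 13, 15, 16, 17}
Y − X = {1, 13, 16}
(Y − X) ∩ Z = {13}
X' ∪ ((Y − X) ∩ Z) = {1, 2, 3, 4, 5, 6, 7, 8, 12, 13, 15, 16, 17}
X ∩ Z = {9, 10, 11, 14}
(X' ∪ ((Y − X) ∩ Z)) ∪ (X ∩ Z) = {1, 2, 3, 4, 5, 6, 7, 8, 9, 10, 11, 12, 13, 14, 15, 16, 17}
Z ∩ ((X' ∪ ((Y − X) ∩ Z)) ∪ (X ∩ Z)) = {2, 4, 5, 6, 8, 9, 10, 11, 12, 13, 14, 15}
|Z ∩ ((X' ∪ ((Y − X) ∩ Z)) ∪ (X ∩ Z))| = 12

12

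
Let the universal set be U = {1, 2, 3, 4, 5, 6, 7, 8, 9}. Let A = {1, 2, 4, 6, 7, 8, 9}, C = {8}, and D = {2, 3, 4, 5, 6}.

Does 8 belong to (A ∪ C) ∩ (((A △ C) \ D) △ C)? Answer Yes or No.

Yes

8 ∈ A and 8 ∈ C, so 8 ∈ A ∪ C
8 ∈ A and 8 ∈ C, so 8 ∉ A △ C
8 ∉ (A △ C) and 8 ∉ D, so 8 ∉ (A △ C) \ D
8 ∉ ((A △ C) \ D) and 8 ∈ C, so 8 ∈ ((A △ C) \ D) △ C
8 ∈ (A ∪ C) and 8 ∈ (((A △ C) \ D) △ C), so 8 ∈ (A ∪ C) ∩ (((A △ C) \ D) △ C)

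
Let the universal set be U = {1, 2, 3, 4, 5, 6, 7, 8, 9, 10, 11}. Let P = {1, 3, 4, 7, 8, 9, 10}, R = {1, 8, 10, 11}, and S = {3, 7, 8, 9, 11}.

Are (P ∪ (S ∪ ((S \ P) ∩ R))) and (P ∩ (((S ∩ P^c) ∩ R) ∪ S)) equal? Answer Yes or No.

S \ P = {11}
(S \ P) ∩ R = {11}
S ∪ ((S \ P) ∩ R) = {3, 7, 8, 9, 11}
P ∪ (S ∪ ((S \ P) ∩ R)) = {1, 3, 4, 7, 8, 9, 10, 11}
P^c = {2, 5, 6, 11}
S ∩ P^c = {11}
(S ∩ P^c) ∩ R = {11}
((S ∩ P^c) ∩ R) ∪ S = {3, 7, 8, 9, 11}
P ∩ (((S ∩ P^c) ∩ R) ∪ S) = {3, 7, 8, 9}
1 ∈ P ∪ (S ∪ ((S \ P) ∩ R)) but 1 ∉ P ∩ (((S ∩ P^c) ∩ R) ∪ S), so they differ.

No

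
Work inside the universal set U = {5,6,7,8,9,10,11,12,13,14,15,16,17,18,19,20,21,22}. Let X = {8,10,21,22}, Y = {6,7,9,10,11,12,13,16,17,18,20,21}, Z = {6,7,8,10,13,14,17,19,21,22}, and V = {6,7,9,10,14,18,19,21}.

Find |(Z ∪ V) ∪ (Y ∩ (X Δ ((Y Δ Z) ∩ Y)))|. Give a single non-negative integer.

Z ∪ V = {6,7,8,9,10,13,14,17,18,19,21,22}
Y Δ Z = {8,9,11,12,14,16,18,19,20,22}
(Y Δ Z) ∩ Y = {9,11,12,16,18,20}
X Δ ((Y Δ Z) ∩ Y) = {8,9,10,11,12,16,18,20,21,22}
Y ∩ (X Δ ((Y Δ Z) ∩ Y)) = {9,10,11,12,16,18,20,21}
(Z ∪ V) ∪ (Y ∩ (X Δ ((Y Δ Z) ∩ Y))) = {6,7,8,9,10,11,12,13,14,16,17,18,19,20,21,22}
|(Z ∪ V) ∪ (Y ∩ (X Δ ((Y Δ Z) ∩ Y)))| = 16

16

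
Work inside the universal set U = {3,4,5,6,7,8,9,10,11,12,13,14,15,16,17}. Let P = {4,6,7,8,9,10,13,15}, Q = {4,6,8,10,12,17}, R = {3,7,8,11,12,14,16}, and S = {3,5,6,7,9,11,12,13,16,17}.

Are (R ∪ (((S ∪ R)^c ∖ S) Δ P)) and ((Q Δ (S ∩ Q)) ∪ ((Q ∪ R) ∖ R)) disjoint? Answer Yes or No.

No

S ∪ R = {3,5,6,7,8,9,11,12,13,14,16,17}
(S ∪ R)^c = {4,10,15}
(S ∪ R)^c ∖ S = {4,10,15}
((S ∪ R)^c ∖ S) Δ P = {6,7,8,9,13}
R ∪ (((S ∪ R)^c ∖ S) Δ P) = {3,6,7,8,9,11,12,13,14,16}
S ∩ Q = {6,12,17}
Q Δ (S ∩ Q) = {4,8,10}
Q ∪ R = {3,4,6,7,8,10,11,12,14,16,17}
(Q ∪ R) ∖ R = {4,6,10,17}
(Q Δ (S ∩ Q)) ∪ ((Q ∪ R) ∖ R) = {4,6,8,10,17}
6 lies in both, so they are not disjoint.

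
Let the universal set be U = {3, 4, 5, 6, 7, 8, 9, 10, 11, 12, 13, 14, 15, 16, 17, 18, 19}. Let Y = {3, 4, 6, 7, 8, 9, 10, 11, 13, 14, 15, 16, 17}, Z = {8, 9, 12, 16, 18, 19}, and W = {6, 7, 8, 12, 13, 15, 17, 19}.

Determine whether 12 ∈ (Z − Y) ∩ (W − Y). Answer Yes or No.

Yes

12 ∈ Z and 12 ∉ Y, so 12 ∈ Z − Y
12 ∈ W and 12 ∉ Y, so 12 ∈ W − Y
12 ∈ (Z − Y) and 12 ∈ (W − Y), so 12 ∈ (Z − Y) ∩ (W − Y)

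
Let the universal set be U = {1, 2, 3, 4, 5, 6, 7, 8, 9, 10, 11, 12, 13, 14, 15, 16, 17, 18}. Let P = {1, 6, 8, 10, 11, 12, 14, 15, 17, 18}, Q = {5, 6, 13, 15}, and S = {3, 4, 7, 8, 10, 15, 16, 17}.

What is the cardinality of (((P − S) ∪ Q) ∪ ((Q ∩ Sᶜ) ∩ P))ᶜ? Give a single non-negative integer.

9

P − S = {1, 6, 11, 12, 14, 18}
(P − S) ∪ Q = {1, 5, 6, 11, 12, 13, 14, 15, 18}
Sᶜ = {1, 2, 5, 6, 9, 11, 12, 13, 14, 18}
Q ∩ Sᶜ = {5, 6, 13}
(Q ∩ Sᶜ) ∩ P = {6}
((P − S) ∪ Q) ∪ ((Q ∩ Sᶜ) ∩ P) = {1, 5, 6, 11, 12, 13, 14, 15, 18}
(((P − S) ∪ Q) ∪ ((Q ∩ Sᶜ) ∩ P))ᶜ = {2, 3, 4, 7, 8, 9, 10, 16, 17}
|(((P − S) ∪ Q) ∪ ((Q ∩ Sᶜ) ∩ P))ᶜ| = 9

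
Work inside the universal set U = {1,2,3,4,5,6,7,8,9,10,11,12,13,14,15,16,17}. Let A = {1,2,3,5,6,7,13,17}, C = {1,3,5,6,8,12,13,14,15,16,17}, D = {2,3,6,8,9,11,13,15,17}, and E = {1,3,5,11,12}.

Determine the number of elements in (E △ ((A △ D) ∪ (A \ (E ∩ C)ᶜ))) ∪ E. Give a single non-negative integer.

9

A △ D = {1,5,7,8,9,11,15}
E ∩ C = {1,3,5,12}
(E ∩ C)ᶜ = {2,4,6,7,8,9,10,11,13,14,15,16,17}
A \ (E ∩ C)ᶜ = {1,3,5}
(A △ D) ∪ (A \ (E ∩ C)ᶜ) = {1,3,5,7,8,9,11,15}
E △ ((A △ D) ∪ (A \ (E ∩ C)ᶜ)) = {7,8,9,12,15}
(E △ ((A △ D) ∪ (A \ (E ∩ C)ᶜ))) ∪ E = {1,3,5,7,8,9,11,12,15}
|(E △ ((A △ D) ∪ (A \ (E ∩ C)ᶜ))) ∪ E| = 9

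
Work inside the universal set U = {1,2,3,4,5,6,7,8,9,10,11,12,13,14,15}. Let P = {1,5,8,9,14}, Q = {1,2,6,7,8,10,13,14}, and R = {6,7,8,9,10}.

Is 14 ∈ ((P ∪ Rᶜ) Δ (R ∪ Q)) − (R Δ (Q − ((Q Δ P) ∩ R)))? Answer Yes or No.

No

14 ∉ R, so 14 ∈ Rᶜ
14 ∈ P and 14 ∈ Rᶜ, so 14 ∈ P ∪ Rᶜ
14 ∉ R and 14 ∈ Q, so 14 ∈ R ∪ Q
14 ∈ (P ∪ Rᶜ) and 14 ∈ (R ∪ Q), so 14 ∉ (P ∪ Rᶜ) Δ (R ∪ Q)
14 ∈ Q and 14 ∈ P, so 14 ∉ Q Δ P
14 ∉ (Q Δ P) and 14 ∉ R, so 14 ∉ (Q Δ P) ∩ R
14 ∈ Q and 14 ∉ ((Q Δ P) ∩ R), so 14 ∈ Q − ((Q Δ P) ∩ R)
14 ∉ R and 14 ∈ (Q − ((Q Δ P) ∩ R)), so 14 ∈ R Δ (Q − ((Q Δ P) ∩ R))
14 ∉ ((P ∪ Rᶜ) Δ (R ∪ Q)) and 14 ∈ (R Δ (Q − ((Q Δ P) ∩ R))), so 14 ∉ ((P ∪ Rᶜ) Δ (R ∪ Q)) − (R Δ (Q − ((Q Δ P) ∩ R)))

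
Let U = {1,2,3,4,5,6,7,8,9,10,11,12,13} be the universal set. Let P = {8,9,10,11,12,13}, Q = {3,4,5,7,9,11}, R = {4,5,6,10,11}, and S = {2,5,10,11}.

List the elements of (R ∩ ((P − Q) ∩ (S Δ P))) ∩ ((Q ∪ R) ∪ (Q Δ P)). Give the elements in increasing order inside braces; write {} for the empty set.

{}

P − Q = {8,10,12,13}
S Δ P = {2,5,8,9,12,13}
(P − Q) ∩ (S Δ P) = {8,12,13}
R ∩ ((P − Q) ∩ (S Δ P)) = {}
Q ∪ R = {3,4,5,6,7,9,10,11}
Q Δ P = {3,4,5,7,8,10,12,13}
(Q ∪ R) ∪ (Q Δ P) = {3,4,5,6,7,8,9,10,11,12,13}
(R ∩ ((P − Q) ∩ (S Δ P))) ∩ ((Q ∪ R) ∪ (Q Δ P)) = {}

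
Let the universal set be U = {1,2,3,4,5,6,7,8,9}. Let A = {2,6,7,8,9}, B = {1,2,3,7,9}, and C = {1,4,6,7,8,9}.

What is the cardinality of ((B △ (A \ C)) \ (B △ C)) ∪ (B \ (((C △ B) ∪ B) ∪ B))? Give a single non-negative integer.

A \ C = {2}
B △ (A \ C) = {1,3,7,9}
B △ C = {2,3,4,6,8}
(B △ (A \ C)) \ (B △ C) = {1,7,9}
C △ B = {2,3,4,6,8}
(C △ B) ∪ B = {1,2,3,4,6,7,8,9}
((C △ B) ∪ B) ∪ B = {1,2,3,4,6,7,8,9}
B \ (((C △ B) ∪ B) ∪ B) = {}
((B △ (A \ C)) \ (B △ C)) ∪ (B \ (((C △ B) ∪ B) ∪ B)) = {1,7,9}
|((B △ (A \ C)) \ (B △ C)) ∪ (B \ (((C △ B) ∪ B) ∪ B))| = 3

3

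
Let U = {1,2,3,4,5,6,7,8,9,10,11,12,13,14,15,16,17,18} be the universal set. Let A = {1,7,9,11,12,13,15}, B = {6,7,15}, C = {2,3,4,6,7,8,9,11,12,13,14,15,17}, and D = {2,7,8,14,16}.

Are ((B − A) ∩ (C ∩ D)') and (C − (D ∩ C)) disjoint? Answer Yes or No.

B − A = {6}
C ∩ D = {2,7,8,14}
(C ∩ D)' = {1,3,4,5,6,9,10,11,12,13,15,16,17,18}
(B − A) ∩ (C ∩ D)' = {6}
D ∩ C = {2,7,8,14}
C − (D ∩ C) = {3,4,6,9,11,12,13,15,17}
6 lies in both, so they are not disjoint.

No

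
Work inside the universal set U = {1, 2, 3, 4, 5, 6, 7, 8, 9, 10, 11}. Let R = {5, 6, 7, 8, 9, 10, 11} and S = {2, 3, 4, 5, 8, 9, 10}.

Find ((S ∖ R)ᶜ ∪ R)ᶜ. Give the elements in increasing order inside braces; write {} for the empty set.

{2, 3, 4}

S ∖ R = {2, 3, 4}
(S ∖ R)ᶜ = {1, 5, 6, 7, 8, 9, 10, 11}
(S ∖ R)ᶜ ∪ R = {1, 5, 6, 7, 8, 9, 10, 11}
((S ∖ R)ᶜ ∪ R)ᶜ = {2, 3, 4}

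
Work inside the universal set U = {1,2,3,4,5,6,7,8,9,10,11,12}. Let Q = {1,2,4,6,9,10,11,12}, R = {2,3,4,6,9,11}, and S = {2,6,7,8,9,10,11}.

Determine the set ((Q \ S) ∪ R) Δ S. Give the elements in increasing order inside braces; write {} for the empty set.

Q \ S = {1,4,12}
(Q \ S) ∪ R = {1,2,3,4,6,9,11,12}
((Q \ S) ∪ R) Δ S = {1,3,4,7,8,10,12}

{1,3,4,7,8,10,12}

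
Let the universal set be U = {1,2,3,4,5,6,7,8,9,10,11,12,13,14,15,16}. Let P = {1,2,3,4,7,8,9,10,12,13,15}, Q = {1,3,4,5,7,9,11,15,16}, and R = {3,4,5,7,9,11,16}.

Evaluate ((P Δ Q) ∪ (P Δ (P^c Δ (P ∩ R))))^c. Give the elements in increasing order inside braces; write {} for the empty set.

P Δ Q = {2,5,8,10,11,12,13,16}
P^c = {5,6,11,14,16}
P ∩ R = {3,4,7,9}
P^c Δ (P ∩ R) = {3,4,5,6,7,9,11,14,16}
P Δ (P^c Δ (P ∩ R)) = {1,2,5,6,8,10,11,12,13,14,15,16}
(P Δ Q) ∪ (P Δ (P^c Δ (P ∩ R))) = {1,2,5,6,8,10,11,12,13,14,15,16}
((P Δ Q) ∪ (P Δ (P^c Δ (P ∩ R))))^c = {3,4,7,9}

{3,4,7,9}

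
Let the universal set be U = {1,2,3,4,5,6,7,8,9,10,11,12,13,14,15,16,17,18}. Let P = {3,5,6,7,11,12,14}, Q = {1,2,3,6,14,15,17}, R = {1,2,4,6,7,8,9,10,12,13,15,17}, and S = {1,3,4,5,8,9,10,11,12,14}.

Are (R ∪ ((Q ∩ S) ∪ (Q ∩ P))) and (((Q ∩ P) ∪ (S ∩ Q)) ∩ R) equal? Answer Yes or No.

No

Q ∩ S = {1,3,14}
Q ∩ P = {3,6,14}
(Q ∩ S) ∪ (Q ∩ P) = {1,3,6,14}
R ∪ ((Q ∩ S) ∪ (Q ∩ P)) = {1,2,3,4,6,7,8,9,10,12,13,14,15,17}
S ∩ Q = {1,3,14}
(Q ∩ P) ∪ (S ∩ Q) = {1,3,6,14}
((Q ∩ P) ∪ (S ∩ Q)) ∩ R = {1,6}
2 ∈ R ∪ ((Q ∩ S) ∪ (Q ∩ P)) but 2 ∉ ((Q ∩ P) ∪ (S ∩ Q)) ∩ R, so they differ.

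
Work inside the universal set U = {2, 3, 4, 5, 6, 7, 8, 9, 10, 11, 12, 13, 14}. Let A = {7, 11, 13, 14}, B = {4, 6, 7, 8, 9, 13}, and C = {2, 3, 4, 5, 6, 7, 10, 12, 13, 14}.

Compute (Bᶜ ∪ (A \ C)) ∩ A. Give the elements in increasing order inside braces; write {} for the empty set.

Bᶜ = {2, 3, 5, 10, 11, 12, 14}
A \ C = {11}
Bᶜ ∪ (A \ C) = {2, 3, 5, 10, 11, 12, 14}
(Bᶜ ∪ (A \ C)) ∩ A = {11, 14}

{11, 14}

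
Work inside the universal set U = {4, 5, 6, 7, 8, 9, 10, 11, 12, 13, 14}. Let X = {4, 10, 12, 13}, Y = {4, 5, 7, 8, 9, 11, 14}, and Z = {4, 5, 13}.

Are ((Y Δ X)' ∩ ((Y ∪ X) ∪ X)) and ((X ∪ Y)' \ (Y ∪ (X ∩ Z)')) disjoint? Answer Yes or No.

Y Δ X = {5, 7, 8, 9, 10, 11, 12, 13, 14}
(Y Δ X)' = {4, 6}
Y ∪ X = {4, 5, 7, 8, 9, 10, 11, 12, 13, 14}
(Y ∪ X) ∪ X = {4, 5, 7, 8, 9, 10, 11, 12, 13, 14}
(Y Δ X)' ∩ ((Y ∪ X) ∪ X) = {4}
X ∪ Y = {4, 5, 7, 8, 9, 10, 11, 12, 13, 14}
(X ∪ Y)' = {6}
X ∩ Z = {4, 13}
(X ∩ Z)' = {5, 6, 7, 8, 9, 10, 11, 12, 14}
Y ∪ (X ∩ Z)' = {4, 5, 6, 7, 8, 9, 10, 11, 12, 14}
(X ∪ Y)' \ (Y ∪ (X ∩ Z)') = {}
{4} and {} share no elements.

Yes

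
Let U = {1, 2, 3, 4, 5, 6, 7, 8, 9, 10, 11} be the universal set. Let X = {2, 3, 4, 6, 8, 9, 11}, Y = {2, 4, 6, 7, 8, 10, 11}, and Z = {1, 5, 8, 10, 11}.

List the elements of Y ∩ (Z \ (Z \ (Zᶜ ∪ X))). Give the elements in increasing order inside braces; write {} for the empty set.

{8, 11}

Zᶜ = {2, 3, 4, 6, 7, 9}
Zᶜ ∪ X = {2, 3, 4, 6, 7, 8, 9, 11}
Z \ (Zᶜ ∪ X) = {1, 5, 10}
Z \ (Z \ (Zᶜ ∪ X)) = {8, 11}
Y ∩ (Z \ (Z \ (Zᶜ ∪ X))) = {8, 11}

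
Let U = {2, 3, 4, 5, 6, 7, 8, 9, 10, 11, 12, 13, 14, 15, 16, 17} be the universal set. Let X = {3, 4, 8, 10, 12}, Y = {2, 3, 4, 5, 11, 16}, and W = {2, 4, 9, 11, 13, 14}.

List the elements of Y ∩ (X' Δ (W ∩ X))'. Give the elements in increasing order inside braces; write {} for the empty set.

{3}

X' = {2, 5, 6, 7, 9, 11, 13, 14, 15, 16, 17}
W ∩ X = {4}
X' Δ (W ∩ X) = {2, 4, 5, 6, 7, 9, 11, 13, 14, 15, 16, 17}
(X' Δ (W ∩ X))' = {3, 8, 10, 12}
Y ∩ (X' Δ (W ∩ X))' = {3}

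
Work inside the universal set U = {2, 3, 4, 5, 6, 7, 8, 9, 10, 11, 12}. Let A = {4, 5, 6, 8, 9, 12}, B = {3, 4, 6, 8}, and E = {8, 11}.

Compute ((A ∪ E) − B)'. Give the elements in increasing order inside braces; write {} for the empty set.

A ∪ E = {4, 5, 6, 8, 9, 11, 12}
(A ∪ E) − B = {5, 9, 11, 12}
((A ∪ E) − B)' = {2, 3, 4, 6, 7, 8, 10}

{2, 3, 4, 6, 7, 8, 10}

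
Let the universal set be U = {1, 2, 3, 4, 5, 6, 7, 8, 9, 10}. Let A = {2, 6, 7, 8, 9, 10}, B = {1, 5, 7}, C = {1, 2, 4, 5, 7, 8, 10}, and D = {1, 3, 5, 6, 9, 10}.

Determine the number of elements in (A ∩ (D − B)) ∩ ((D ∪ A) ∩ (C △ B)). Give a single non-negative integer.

1

D − B = {3, 6, 9, 10}
A ∩ (D − B) = {6, 9, 10}
D ∪ A = {1, 2, 3, 5, 6, 7, 8, 9, 10}
C △ B = {2, 4, 8, 10}
(D ∪ A) ∩ (C △ B) = {2, 8, 10}
(A ∩ (D − B)) ∩ ((D ∪ A) ∩ (C △ B)) = {10}
|(A ∩ (D − B)) ∩ ((D ∪ A) ∩ (C △ B))| = 1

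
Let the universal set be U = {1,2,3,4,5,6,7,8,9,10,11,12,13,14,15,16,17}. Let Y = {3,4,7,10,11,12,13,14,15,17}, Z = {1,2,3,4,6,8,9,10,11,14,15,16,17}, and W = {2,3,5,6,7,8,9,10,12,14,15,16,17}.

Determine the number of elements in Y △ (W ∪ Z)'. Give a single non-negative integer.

9

W ∪ Z = {1,2,3,4,5,6,7,8,9,10,11,12,14,15,16,17}
(W ∪ Z)' = {13}
Y △ (W ∪ Z)' = {3,4,7,10,11,12,14,15,17}
|Y △ (W ∪ Z)'| = 9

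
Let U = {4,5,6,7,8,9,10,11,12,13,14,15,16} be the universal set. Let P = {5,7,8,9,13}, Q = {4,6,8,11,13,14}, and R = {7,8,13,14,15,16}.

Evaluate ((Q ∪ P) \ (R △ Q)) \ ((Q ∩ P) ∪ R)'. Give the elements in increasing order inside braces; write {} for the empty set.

Q ∪ P = {4,5,6,7,8,9,11,13,14}
R △ Q = {4,6,7,11,15,16}
(Q ∪ P) \ (R △ Q) = {5,8,9,13,14}
Q ∩ P = {8,13}
(Q ∩ P) ∪ R = {7,8,13,14,15,16}
((Q ∩ P) ∪ R)' = {4,5,6,9,10,11,12}
((Q ∪ P) \ (R △ Q)) \ ((Q ∩ P) ∪ R)' = {8,13,14}

{8,13,14}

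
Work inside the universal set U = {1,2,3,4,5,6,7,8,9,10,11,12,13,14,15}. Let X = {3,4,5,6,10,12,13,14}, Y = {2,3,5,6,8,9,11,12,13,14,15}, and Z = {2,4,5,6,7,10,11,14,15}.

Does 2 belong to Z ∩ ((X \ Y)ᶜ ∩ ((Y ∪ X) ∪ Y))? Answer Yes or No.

Yes

2 ∉ X and 2 ∈ Y, so 2 ∉ X \ Y
2 ∈ (X \ Y)ᶜ since 2 ∉ (X \ Y)
2 ∈ Y and 2 ∉ X, so 2 ∈ Y ∪ X
2 ∈ (Y ∪ X) and 2 ∈ Y, so 2 ∈ (Y ∪ X) ∪ Y
2 ∈ (X \ Y)ᶜ and 2 ∈ ((Y ∪ X) ∪ Y), so 2 ∈ (X \ Y)ᶜ ∩ ((Y ∪ X) ∪ Y)
2 ∈ Z and 2 ∈ ((X \ Y)ᶜ ∩ ((Y ∪ X) ∪ Y)), so 2 ∈ Z ∩ ((X \ Y)ᶜ ∩ ((Y ∪ X) ∪ Y))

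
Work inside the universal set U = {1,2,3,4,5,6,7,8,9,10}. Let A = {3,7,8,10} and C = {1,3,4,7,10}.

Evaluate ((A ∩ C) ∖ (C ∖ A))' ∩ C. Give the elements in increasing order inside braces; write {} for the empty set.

A ∩ C = {3,7,10}
C ∖ A = {1,4}
(A ∩ C) ∖ (C ∖ A) = {3,7,10}
((A ∩ C) ∖ (C ∖ A))' = {1,2,4,5,6,8,9}
((A ∩ C) ∖ (C ∖ A))' ∩ C = {1,4}

{1,4}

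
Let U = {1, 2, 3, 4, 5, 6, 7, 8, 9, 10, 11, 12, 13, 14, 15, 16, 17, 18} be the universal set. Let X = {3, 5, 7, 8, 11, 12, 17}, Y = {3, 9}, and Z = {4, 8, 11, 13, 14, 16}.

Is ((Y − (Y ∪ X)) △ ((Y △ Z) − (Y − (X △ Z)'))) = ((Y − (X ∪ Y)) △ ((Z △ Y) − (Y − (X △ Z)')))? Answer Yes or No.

Yes

Y ∪ X = {3, 5, 7, 8, 9, 11, 12, 17}
Y − (Y ∪ X) = {}
Y △ Z = {3, 4, 8, 9, 11, 13, 14, 16}
X △ Z = {3, 4, 5, 7, 12, 13, 14, 16, 17}
(X △ Z)' = {1, 2, 6, 8, 9, 10, 11, 15, 18}
Y − (X △ Z)' = {3}
(Y △ Z) − (Y − (X △ Z)') = {4, 8, 9, 11, 13, 14, 16}
(Y − (Y ∪ X)) △ ((Y △ Z) − (Y − (X △ Z)')) = {4, 8, 9, 11, 13, 14, 16}
X ∪ Y = {3, 5, 7, 8, 9, 11, 12, 17}
Y − (X ∪ Y) = {}
Z △ Y = {3, 4, 8, 9, 11, 13, 14, 16}
(Z △ Y) − (Y − (X △ Z)') = {4, 8, 9, 11, 13, 14, 16}
(Y − (X ∪ Y)) △ ((Z △ Y) − (Y − (X △ Z)')) = {4, 8, 9, 11, 13, 14, 16}
Both equal {4, 8, 9, 11, 13, 14, 16}, so (Y − (Y ∪ X)) △ ((Y △ Z) − (Y − (X △ Z)')) = (Y − (X ∪ Y)) △ ((Z △ Y) − (Y − (X △ Z)')).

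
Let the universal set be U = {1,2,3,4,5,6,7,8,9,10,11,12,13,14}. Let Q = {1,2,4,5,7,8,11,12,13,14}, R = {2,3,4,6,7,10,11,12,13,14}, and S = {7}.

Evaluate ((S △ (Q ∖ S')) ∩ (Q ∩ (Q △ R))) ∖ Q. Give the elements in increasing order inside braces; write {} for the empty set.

{}

S' = {1,2,3,4,5,6,8,9,10,11,12,13,14}
Q ∖ S' = {7}
S △ (Q ∖ S') = {}
Q △ R = {1,3,5,6,8,10}
Q ∩ (Q △ R) = {1,5,8}
(S △ (Q ∖ S')) ∩ (Q ∩ (Q △ R)) = {}
((S △ (Q ∖ S')) ∩ (Q ∩ (Q △ R))) ∖ Q = {}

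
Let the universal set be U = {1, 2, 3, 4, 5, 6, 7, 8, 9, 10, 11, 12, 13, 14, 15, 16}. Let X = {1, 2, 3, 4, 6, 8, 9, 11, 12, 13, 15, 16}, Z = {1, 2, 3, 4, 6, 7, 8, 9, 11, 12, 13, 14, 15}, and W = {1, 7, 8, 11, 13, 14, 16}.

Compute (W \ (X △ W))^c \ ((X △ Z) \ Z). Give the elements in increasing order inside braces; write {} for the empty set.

{2, 3, 4, 5, 6, 7, 9, 10, 12, 14, 15}

X △ W = {2, 3, 4, 6, 7, 9, 12, 14, 15}
W \ (X △ W) = {1, 8, 11, 13, 16}
(W \ (X △ W))^c = {2, 3, 4, 5, 6, 7, 9, 10, 12, 14, 15}
X △ Z = {7, 14, 16}
(X △ Z) \ Z = {16}
(W \ (X △ W))^c \ ((X △ Z) \ Z) = {2, 3, 4, 5, 6, 7, 9, 10, 12, 14, 15}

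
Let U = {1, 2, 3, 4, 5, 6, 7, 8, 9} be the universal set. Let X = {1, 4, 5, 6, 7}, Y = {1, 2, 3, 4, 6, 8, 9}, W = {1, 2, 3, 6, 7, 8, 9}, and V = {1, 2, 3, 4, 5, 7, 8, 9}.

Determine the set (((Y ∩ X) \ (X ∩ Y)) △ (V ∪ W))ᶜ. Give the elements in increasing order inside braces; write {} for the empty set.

{}

Y ∩ X = {1, 4, 6}
X ∩ Y = {1, 4, 6}
(Y ∩ X) \ (X ∩ Y) = {}
V ∪ W = {1, 2, 3, 4, 5, 6, 7, 8, 9}
((Y ∩ X) \ (X ∩ Y)) △ (V ∪ W) = {1, 2, 3, 4, 5, 6, 7, 8, 9}
(((Y ∩ X) \ (X ∩ Y)) △ (V ∪ W))ᶜ = {}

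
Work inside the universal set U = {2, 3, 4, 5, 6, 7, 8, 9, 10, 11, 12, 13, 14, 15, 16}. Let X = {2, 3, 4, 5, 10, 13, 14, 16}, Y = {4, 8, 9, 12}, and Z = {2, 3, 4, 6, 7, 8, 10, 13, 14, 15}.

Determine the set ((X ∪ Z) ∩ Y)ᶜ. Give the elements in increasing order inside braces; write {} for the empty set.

{2, 3, 5, 6, 7, 9, 10, 11, 12, 13, 14, 15, 16}

X ∪ Z = {2, 3, 4, 5, 6, 7, 8, 10, 13, 14, 15, 16}
(X ∪ Z) ∩ Y = {4, 8}
((X ∪ Z) ∩ Y)ᶜ = {2, 3, 5, 6, 7, 9, 10, 11, 12, 13, 14, 15, 16}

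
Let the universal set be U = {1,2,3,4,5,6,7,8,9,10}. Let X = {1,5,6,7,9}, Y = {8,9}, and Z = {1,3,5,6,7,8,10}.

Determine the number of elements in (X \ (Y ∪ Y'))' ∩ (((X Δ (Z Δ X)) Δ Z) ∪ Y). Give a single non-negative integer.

2

Y' = {1,2,3,4,5,6,7,10}
Y ∪ Y' = {1,2,3,4,5,6,7,8,9,10}
X \ (Y ∪ Y') = {}
(X \ (Y ∪ Y'))' = {1,2,3,4,5,6,7,8,9,10}
Z Δ X = {3,8,9,10}
X Δ (Z Δ X) = {1,3,5,6,7,8,10}
(X Δ (Z Δ X)) Δ Z = {}
((X Δ (Z Δ X)) Δ Z) ∪ Y = {8,9}
(X \ (Y ∪ Y'))' ∩ (((X Δ (Z Δ X)) Δ Z) ∪ Y) = {8,9}
|(X \ (Y ∪ Y'))' ∩ (((X Δ (Z Δ X)) Δ Z) ∪ Y)| = 2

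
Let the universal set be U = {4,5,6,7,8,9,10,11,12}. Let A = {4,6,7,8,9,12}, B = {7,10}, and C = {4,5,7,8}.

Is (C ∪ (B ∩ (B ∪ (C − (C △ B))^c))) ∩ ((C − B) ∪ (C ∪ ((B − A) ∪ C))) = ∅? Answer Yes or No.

No

C △ B = {4,5,8,10}
C − (C △ B) = {7}
(C − (C △ B))^c = {4,5,6,8,9,10,11,12}
B ∪ (C − (C △ B))^c = {4,5,6,7,8,9,10,11,12}
B ∩ (B ∪ (C − (C △ B))^c) = {7,10}
C ∪ (B ∩ (B ∪ (C − (C △ B))^c)) = {4,5,7,8,10}
C − B = {4,5,8}
B − A = {10}
(B − A) ∪ C = {4,5,7,8,10}
C ∪ ((B − A) ∪ C) = {4,5,7,8,10}
(C − B) ∪ (C ∪ ((B − A) ∪ C)) = {4,5,7,8,10}
4 lies in both, so they are not disjoint.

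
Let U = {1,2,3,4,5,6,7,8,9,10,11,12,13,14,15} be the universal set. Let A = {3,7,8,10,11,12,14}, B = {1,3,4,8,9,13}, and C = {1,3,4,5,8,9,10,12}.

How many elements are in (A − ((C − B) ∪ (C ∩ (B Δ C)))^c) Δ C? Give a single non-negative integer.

C − B = {5,10,12}
B Δ C = {5,10,12,13}
C ∩ (B Δ C) = {5,10,12}
(C − B) ∪ (C ∩ (B Δ C)) = {5,10,12}
((C − B) ∪ (C ∩ (B Δ C)))^c = {1,2,3,4,6,7,8,9,11,13,14,15}
A − ((C − B) ∪ (C ∩ (B Δ C)))^c = {10,12}
(A − ((C − B) ∪ (C ∩ (B Δ C)))^c) Δ C = {1,3,4,5,8,9}
|(A − ((C − B) ∪ (C ∩ (B Δ C)))^c) Δ C| = 6

6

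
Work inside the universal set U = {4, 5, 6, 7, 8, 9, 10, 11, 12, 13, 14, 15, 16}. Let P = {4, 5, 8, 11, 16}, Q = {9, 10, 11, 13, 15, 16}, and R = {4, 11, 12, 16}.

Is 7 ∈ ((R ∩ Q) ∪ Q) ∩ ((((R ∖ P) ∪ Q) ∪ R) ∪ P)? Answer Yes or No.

7 ∉ R and 7 ∉ Q, so 7 ∉ R ∩ Q
7 ∉ (R ∩ Q) and 7 ∉ Q, so 7 ∉ (R ∩ Q) ∪ Q
7 ∉ R and 7 ∉ P, so 7 ∉ R ∖ P
7 ∉ (R ∖ P) and 7 ∉ Q, so 7 ∉ (R ∖ P) ∪ Q
7 ∉ ((R ∖ P) ∪ Q) and 7 ∉ R, so 7 ∉ ((R ∖ P) ∪ Q) ∪ R
7 ∉ (((R ∖ P) ∪ Q) ∪ R) and 7 ∉ P, so 7 ∉ (((R ∖ P) ∪ Q) ∪ R) ∪ P
7 ∉ ((R ∩ Q) ∪ Q) and 7 ∉ ((((R ∖ P) ∪ Q) ∪ R) ∪ P), so 7 ∉ ((R ∩ Q) ∪ Q) ∩ ((((R ∖ P) ∪ Q) ∪ R) ∪ P)

No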